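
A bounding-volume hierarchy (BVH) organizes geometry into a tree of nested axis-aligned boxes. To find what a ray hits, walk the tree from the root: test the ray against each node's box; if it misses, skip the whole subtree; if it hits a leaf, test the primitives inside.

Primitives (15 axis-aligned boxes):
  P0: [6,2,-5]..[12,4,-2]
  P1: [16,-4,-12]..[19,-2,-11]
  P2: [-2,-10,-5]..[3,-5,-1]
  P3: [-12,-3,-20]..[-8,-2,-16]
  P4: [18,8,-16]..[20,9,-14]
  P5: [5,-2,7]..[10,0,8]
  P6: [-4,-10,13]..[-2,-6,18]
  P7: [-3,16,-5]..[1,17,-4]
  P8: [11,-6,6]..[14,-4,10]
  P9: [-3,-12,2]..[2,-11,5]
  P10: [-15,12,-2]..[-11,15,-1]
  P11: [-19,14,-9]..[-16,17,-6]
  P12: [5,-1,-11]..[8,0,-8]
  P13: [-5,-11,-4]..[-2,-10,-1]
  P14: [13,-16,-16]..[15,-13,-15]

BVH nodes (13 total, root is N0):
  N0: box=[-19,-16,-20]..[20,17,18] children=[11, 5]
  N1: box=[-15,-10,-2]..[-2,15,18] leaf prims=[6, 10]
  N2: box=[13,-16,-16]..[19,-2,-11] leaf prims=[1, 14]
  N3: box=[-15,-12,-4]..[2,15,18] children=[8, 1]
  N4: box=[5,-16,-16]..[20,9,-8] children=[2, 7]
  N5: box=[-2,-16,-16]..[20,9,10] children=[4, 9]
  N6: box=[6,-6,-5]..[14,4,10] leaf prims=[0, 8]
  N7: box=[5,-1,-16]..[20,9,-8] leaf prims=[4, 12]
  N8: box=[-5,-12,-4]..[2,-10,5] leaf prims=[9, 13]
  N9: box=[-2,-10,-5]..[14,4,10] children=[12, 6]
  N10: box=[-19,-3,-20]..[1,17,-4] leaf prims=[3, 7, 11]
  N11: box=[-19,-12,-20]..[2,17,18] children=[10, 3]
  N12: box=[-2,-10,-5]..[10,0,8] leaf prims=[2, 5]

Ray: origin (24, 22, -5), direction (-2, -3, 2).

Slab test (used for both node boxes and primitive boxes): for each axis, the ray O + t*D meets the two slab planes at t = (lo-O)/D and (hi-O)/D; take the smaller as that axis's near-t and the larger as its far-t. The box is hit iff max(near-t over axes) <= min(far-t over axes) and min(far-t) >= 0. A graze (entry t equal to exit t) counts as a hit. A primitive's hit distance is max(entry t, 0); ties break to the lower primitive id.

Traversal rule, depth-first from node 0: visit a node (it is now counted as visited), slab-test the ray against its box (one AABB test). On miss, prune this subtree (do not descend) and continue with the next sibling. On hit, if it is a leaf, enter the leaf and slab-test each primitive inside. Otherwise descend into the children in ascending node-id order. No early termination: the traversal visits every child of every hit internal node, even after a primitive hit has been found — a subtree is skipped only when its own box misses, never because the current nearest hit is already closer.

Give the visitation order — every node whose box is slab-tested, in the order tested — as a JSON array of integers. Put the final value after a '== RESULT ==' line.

Trace the traversal:
N0 x:[2,43/2] y:[5/3,38/3] z:[-15/2,23/2] -> hit [2,23/2], descend [5, 11]
  N5 x:[2,13] y:[13/3,38/3] z:[-11/2,15/2] -> hit [13/3,15/2], descend [4, 9]
    N4 x:[2,19/2] y:[13/3,38/3] z:[-11/2,-3/2] -> miss, prune
    N9 x:[5,13] y:[6,32/3] z:[0,15/2] -> hit [6,15/2], descend [6, 12]
      N6 x:[5,9] y:[6,28/3] z:[0,15/2] -> hit [6,15/2] leaf, test {P0(miss), P8(miss)}
      N12 x:[7,13] y:[22/3,32/3] z:[0,13/2] -> miss, prune
  N11 x:[11,43/2] y:[5/3,34/3] z:[-15/2,23/2] -> hit [11,34/3], descend [3, 10]
    N3 x:[11,39/2] y:[7/3,34/3] z:[1/2,23/2] -> hit [11,34/3], descend [1, 8]
      N1 x:[13,39/2] y:[7/3,32/3] z:[3/2,23/2] -> miss, prune
      N8 x:[11,29/2] y:[32/3,34/3] z:[1/2,5] -> miss, prune
    N10 x:[23/2,43/2] y:[5/3,25/3] z:[-15/2,1/2] -> miss, prune

order=[0, 5, 4, 9, 6, 12, 11, 3, 1, 8, 10]  |boxes|=11  |leaves|=1  hit=miss

== RESULT ==
[0, 5, 4, 9, 6, 12, 11, 3, 1, 8, 10]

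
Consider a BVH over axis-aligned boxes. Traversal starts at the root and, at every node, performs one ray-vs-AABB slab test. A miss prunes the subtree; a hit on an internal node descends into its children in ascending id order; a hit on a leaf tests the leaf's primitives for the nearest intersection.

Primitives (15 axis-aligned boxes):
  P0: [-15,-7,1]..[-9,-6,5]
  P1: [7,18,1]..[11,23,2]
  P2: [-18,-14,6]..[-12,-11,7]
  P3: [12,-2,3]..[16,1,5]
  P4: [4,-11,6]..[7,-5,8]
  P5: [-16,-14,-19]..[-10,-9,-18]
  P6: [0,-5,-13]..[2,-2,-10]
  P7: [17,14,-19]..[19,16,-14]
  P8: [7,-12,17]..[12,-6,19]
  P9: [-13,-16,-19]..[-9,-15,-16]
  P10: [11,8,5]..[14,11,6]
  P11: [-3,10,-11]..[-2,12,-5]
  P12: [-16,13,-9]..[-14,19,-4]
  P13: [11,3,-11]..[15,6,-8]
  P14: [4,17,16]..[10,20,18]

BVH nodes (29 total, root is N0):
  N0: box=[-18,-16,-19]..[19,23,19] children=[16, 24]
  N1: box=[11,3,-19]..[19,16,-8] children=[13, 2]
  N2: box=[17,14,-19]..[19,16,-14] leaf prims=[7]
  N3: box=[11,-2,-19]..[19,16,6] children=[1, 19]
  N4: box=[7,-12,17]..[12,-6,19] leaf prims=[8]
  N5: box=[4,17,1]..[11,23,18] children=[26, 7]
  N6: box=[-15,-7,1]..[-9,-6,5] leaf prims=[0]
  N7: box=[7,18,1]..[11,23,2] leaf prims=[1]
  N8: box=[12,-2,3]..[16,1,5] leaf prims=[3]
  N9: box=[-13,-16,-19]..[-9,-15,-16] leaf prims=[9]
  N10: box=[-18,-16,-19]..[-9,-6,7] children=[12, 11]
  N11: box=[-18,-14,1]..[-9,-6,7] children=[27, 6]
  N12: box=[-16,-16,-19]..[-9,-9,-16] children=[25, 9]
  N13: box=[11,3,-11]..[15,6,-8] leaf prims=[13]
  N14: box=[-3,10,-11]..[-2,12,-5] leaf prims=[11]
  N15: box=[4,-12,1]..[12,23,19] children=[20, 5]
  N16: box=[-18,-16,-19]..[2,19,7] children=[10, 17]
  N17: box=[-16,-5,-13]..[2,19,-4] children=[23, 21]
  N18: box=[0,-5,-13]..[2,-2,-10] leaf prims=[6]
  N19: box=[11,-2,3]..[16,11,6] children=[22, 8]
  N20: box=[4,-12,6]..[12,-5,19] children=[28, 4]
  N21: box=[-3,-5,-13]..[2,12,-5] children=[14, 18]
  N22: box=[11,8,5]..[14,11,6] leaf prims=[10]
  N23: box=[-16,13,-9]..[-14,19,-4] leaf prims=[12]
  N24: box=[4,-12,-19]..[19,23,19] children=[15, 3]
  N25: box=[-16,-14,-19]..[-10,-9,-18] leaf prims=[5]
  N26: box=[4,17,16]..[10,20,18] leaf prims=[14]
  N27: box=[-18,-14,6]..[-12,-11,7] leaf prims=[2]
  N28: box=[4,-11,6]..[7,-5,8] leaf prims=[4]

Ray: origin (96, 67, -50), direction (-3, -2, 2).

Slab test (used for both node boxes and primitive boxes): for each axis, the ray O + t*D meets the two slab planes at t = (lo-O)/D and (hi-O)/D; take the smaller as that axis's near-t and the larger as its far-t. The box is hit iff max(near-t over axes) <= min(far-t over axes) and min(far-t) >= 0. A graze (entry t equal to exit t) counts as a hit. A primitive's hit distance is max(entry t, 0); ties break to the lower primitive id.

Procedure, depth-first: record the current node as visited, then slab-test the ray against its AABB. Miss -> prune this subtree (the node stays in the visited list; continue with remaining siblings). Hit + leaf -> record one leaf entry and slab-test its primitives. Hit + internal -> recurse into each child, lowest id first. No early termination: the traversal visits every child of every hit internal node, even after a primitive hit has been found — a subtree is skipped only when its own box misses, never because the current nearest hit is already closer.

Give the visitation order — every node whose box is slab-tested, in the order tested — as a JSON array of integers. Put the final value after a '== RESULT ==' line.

Traverse from the root:
N0 x:[77/3,38] y:[22,83/2] z:[31/2,69/2] -> hit [77/3,69/2], descend [16, 24]
  N16 x:[94/3,38] y:[24,83/2] z:[31/2,57/2] -> miss, prune
  N24 x:[77/3,92/3] y:[22,79/2] z:[31/2,69/2] -> hit [77/3,92/3], descend [3, 15]
    N3 x:[77/3,85/3] y:[51/2,69/2] z:[31/2,28] -> hit [77/3,28], descend [1, 19]
      N1 x:[77/3,85/3] y:[51/2,32] z:[31/2,21] -> miss, prune
      N19 x:[80/3,85/3] y:[28,69/2] z:[53/2,28] -> hit [28,28], descend [8, 22]
        N8 x:[80/3,28] y:[33,69/2] z:[53/2,55/2] -> miss, prune
        N22 x:[82/3,85/3] y:[28,59/2] z:[55/2,28] -> hit [28,28] leaf, test {P10@t=28}
    N15 x:[28,92/3] y:[22,79/2] z:[51/2,69/2] -> hit [28,92/3], descend [5, 20]
      N5 x:[85/3,92/3] y:[22,25] z:[51/2,34] -> miss, prune
      N20 x:[28,92/3] y:[36,79/2] z:[28,69/2] -> miss, prune

Summary -> nodes [0, 16, 24, 3, 1, 19, 8, 22, 15, 5, 20]; box-tests=11; leaf-entries=1; first=P10

== RESULT ==
[0, 16, 24, 3, 1, 19, 8, 22, 15, 5, 20]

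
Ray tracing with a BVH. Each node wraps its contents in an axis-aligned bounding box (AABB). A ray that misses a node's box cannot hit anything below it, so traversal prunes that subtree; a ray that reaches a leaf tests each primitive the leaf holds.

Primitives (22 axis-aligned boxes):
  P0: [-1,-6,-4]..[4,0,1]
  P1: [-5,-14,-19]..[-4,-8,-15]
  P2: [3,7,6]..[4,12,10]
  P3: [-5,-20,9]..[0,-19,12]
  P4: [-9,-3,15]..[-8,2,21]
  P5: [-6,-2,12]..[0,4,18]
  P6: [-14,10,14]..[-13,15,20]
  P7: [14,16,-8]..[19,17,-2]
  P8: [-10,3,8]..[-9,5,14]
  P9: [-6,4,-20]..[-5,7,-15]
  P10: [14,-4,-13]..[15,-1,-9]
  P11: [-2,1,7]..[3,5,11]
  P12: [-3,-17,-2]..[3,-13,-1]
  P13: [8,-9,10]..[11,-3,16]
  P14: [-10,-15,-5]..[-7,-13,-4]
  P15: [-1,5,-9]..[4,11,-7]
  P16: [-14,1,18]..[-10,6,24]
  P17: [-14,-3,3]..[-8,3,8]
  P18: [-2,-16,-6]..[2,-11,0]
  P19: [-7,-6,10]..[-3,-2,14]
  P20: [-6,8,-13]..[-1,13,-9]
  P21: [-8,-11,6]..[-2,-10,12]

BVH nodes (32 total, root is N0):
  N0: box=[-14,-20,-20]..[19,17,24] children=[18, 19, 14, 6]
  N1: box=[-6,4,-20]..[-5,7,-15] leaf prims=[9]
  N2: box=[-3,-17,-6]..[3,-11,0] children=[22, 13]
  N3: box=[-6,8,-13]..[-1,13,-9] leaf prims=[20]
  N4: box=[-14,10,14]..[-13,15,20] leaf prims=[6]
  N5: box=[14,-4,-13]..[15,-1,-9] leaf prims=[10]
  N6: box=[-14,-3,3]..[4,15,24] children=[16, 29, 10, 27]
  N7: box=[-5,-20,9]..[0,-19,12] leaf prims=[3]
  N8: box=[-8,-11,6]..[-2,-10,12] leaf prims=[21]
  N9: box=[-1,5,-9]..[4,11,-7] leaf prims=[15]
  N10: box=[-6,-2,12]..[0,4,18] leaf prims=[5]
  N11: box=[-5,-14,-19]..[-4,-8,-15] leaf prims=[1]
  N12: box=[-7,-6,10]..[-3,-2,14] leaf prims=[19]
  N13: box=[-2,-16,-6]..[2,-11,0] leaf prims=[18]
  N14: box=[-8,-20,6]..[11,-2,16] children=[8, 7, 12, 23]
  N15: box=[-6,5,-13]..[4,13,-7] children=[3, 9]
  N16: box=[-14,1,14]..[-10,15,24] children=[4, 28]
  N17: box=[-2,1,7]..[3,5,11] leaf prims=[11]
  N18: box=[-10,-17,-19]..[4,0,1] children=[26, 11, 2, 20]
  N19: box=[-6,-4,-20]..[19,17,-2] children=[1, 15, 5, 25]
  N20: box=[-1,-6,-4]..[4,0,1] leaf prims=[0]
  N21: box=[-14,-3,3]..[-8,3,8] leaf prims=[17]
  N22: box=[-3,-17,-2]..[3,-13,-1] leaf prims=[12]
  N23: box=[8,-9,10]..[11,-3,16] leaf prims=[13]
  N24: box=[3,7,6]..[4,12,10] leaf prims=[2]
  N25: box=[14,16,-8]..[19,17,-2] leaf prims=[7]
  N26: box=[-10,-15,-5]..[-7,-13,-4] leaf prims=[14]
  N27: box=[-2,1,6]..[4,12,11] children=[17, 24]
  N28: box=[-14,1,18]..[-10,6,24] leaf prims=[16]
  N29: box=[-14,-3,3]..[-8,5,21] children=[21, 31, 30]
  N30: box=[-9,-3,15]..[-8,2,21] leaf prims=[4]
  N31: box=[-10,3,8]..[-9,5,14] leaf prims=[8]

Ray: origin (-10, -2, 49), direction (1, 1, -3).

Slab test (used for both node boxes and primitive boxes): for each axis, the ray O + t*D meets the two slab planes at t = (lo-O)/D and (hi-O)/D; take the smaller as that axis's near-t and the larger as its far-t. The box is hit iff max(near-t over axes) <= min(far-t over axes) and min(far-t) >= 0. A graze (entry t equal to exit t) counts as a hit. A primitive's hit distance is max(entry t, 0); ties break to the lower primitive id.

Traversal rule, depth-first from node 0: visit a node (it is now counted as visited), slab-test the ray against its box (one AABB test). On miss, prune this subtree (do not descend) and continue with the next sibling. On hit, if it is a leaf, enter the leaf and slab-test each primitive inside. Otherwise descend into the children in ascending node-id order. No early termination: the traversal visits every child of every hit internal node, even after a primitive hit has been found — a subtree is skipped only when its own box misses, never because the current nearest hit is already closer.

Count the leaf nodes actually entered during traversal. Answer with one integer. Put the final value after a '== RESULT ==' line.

Trace the traversal:
N0 x:[-4,29] y:[-18,19] z:[25/3,23] -> hit [25/3,19], descend [6, 14, 18, 19]
  N6 x:[-4,14] y:[-1,17] z:[25/3,46/3] -> hit [25/3,14], descend [10, 16, 27, 29]
    N10 x:[4,10] y:[0,6] z:[31/3,37/3] -> miss, prune
    N16 x:[-4,0] y:[3,17] z:[25/3,35/3] -> miss, prune
    N27 x:[8,14] y:[3,14] z:[38/3,43/3] -> hit [38/3,14], descend [17, 24]
      N17 x:[8,13] y:[3,7] z:[38/3,14] -> miss, prune
      N24 x:[13,14] y:[9,14] z:[13,43/3] -> hit [13,14] leaf, test {P2@t=13}
    N29 x:[-4,2] y:[-1,7] z:[28/3,46/3] -> miss, prune
  N14 x:[2,21] y:[-18,0] z:[11,43/3] -> miss, prune
  N18 x:[0,14] y:[-15,2] z:[16,68/3] -> miss, prune
  N19 x:[4,29] y:[-2,19] z:[17,23] -> hit [17,19], descend [1, 5, 15, 25]
    N1 x:[4,5] y:[6,9] z:[64/3,23] -> miss, prune
    N5 x:[24,25] y:[-2,1] z:[58/3,62/3] -> miss, prune
    N15 x:[4,14] y:[7,15] z:[56/3,62/3] -> miss, prune
    N25 x:[24,29] y:[18,19] z:[17,19] -> miss, prune

Summary -> nodes [0, 6, 10, 16, 27, 17, 24, 29, 14, 18, 19, 1, 5, 15, 25]; box-tests=15; leaf-entries=1; first=P2

== RESULT ==
1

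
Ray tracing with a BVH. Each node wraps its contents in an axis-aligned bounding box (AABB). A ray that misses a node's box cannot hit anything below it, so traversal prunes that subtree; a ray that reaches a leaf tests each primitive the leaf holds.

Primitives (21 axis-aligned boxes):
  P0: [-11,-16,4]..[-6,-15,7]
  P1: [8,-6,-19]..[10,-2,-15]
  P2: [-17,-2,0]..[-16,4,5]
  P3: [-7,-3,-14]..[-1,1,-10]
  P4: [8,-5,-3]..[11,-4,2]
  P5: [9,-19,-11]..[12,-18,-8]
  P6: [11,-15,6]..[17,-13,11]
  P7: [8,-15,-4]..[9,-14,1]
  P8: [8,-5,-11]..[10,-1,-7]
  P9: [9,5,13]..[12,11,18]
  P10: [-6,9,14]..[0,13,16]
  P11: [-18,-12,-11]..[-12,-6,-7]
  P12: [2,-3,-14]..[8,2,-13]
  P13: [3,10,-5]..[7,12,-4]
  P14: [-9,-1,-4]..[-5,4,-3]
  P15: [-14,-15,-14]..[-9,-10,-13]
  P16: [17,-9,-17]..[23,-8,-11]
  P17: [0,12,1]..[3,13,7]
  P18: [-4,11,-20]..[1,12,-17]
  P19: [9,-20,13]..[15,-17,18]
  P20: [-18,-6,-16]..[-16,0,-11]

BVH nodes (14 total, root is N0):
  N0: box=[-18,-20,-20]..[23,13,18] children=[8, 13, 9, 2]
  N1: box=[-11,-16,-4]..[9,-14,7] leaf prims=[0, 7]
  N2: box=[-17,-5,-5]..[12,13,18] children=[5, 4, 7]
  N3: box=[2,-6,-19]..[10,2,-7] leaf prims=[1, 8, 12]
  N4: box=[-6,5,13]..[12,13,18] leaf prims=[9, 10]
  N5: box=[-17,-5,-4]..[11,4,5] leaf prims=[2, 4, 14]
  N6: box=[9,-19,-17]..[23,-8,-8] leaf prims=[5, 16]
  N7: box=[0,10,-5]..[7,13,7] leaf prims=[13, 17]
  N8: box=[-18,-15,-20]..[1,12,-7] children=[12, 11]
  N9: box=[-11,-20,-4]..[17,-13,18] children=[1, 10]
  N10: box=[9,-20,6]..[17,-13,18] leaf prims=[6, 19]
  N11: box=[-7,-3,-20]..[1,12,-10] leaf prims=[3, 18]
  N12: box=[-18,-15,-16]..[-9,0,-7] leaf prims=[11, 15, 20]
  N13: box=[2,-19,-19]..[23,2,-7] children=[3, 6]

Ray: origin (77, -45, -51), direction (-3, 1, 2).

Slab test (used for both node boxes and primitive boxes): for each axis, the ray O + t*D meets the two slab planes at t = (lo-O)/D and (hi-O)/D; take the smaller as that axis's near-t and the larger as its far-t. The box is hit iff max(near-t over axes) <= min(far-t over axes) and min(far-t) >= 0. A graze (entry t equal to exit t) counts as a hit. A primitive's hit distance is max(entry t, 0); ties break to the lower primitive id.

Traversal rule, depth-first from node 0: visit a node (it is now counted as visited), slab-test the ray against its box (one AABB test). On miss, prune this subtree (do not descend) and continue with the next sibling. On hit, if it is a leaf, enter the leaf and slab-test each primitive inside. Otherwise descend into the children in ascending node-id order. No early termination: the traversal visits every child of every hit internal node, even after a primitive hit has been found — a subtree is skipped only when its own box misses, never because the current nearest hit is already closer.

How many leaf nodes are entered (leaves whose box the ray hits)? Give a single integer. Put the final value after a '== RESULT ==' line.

Traverse from the root:
N0 x:[18,95/3] y:[25,58] z:[31/2,69/2] -> hit [25,95/3], descend [2, 8, 9, 13]
  N2 x:[65/3,94/3] y:[40,58] z:[23,69/2] -> miss, prune
  N8 x:[76/3,95/3] y:[30,57] z:[31/2,22] -> miss, prune
  N9 x:[20,88/3] y:[25,32] z:[47/2,69/2] -> hit [25,88/3], descend [1, 10]
    N1 x:[68/3,88/3] y:[29,31] z:[47/2,29] -> hit [29,29] leaf, test {P0@t=29, P7(miss)}
    N10 x:[20,68/3] y:[25,32] z:[57/2,69/2] -> miss, prune
  N13 x:[18,25] y:[26,47] z:[16,22] -> miss, prune

Summary -> nodes [0, 2, 8, 9, 1, 10, 13]; box-tests=7; leaf-entries=1; first=P0

== RESULT ==
1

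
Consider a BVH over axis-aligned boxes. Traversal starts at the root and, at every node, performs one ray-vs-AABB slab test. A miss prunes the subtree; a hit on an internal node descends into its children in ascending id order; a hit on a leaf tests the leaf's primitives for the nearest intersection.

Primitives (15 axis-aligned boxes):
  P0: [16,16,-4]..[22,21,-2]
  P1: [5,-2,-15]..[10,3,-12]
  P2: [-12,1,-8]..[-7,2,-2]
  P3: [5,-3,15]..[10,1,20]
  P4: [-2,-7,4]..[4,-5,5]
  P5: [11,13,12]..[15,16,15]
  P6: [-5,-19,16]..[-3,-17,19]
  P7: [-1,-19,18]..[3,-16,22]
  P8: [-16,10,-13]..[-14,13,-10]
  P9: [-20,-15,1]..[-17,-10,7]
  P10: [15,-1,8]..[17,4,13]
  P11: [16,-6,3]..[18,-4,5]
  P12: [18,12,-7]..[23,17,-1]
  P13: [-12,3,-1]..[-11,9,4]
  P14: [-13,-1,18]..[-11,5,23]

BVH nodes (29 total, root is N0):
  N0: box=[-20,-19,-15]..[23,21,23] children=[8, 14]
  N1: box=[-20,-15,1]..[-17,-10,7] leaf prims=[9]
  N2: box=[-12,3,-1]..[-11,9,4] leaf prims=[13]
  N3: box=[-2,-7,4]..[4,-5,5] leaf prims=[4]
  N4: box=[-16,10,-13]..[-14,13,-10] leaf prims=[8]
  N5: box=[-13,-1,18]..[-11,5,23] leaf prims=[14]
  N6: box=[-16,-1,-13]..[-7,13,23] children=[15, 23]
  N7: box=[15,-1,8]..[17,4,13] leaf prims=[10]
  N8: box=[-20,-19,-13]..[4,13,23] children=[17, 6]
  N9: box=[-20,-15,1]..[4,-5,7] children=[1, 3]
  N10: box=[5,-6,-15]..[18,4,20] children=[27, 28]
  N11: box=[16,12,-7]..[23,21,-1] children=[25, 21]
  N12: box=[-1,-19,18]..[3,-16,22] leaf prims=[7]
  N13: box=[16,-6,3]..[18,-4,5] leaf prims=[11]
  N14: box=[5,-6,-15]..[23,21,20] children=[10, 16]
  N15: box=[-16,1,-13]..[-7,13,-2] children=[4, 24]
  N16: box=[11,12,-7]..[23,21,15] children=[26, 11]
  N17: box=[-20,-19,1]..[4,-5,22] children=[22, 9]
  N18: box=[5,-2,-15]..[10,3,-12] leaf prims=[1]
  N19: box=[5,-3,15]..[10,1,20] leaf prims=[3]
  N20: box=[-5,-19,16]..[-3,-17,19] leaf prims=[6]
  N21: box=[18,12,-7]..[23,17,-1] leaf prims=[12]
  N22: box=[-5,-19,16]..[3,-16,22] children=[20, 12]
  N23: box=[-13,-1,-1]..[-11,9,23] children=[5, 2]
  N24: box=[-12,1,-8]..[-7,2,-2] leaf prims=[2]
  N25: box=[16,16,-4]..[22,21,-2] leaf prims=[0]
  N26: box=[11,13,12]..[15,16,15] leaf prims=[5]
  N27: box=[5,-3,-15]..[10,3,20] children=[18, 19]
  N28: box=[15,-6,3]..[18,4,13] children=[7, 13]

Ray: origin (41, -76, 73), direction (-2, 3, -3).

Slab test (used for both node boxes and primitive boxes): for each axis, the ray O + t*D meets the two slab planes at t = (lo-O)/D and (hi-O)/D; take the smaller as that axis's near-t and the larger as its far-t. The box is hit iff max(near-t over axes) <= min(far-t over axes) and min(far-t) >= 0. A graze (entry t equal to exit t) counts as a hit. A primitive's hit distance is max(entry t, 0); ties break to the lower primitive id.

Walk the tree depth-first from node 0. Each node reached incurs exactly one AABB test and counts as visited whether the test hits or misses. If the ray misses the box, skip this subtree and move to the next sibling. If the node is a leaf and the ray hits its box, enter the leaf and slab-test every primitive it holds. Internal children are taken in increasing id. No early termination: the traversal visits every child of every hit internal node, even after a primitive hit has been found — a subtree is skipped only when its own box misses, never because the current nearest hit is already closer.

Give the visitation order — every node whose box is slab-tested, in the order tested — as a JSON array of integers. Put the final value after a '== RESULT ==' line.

Traverse from the root:
N0 x:[9,61/2] y:[19,97/3] z:[50/3,88/3] -> hit [19,88/3], descend [8, 14]
  N8 x:[37/2,61/2] y:[19,89/3] z:[50/3,86/3] -> hit [19,86/3], descend [6, 17]
    N6 x:[24,57/2] y:[25,89/3] z:[50/3,86/3] -> hit [25,57/2], descend [15, 23]
      N15 x:[24,57/2] y:[77/3,89/3] z:[25,86/3] -> hit [77/3,57/2], descend [4, 24]
        N4 x:[55/2,57/2] y:[86/3,89/3] z:[83/3,86/3] -> miss, prune
        N24 x:[24,53/2] y:[77/3,26] z:[25,27] -> hit [77/3,26] leaf, test {P2@t=77/3}
      N23 x:[26,27] y:[25,85/3] z:[50/3,74/3] -> miss, prune
    N17 x:[37/2,61/2] y:[19,71/3] z:[17,24] -> hit [19,71/3], descend [9, 22]
      N9 x:[37/2,61/2] y:[61/3,71/3] z:[22,24] -> hit [22,71/3], descend [1, 3]
        N1 x:[29,61/2] y:[61/3,22] z:[22,24] -> miss, prune
        N3 x:[37/2,43/2] y:[23,71/3] z:[68/3,23] -> miss, prune
      N22 x:[19,23] y:[19,20] z:[17,19] -> hit [19,19], descend [12, 20]
        N12 x:[19,21] y:[19,20] z:[17,55/3] -> miss, prune
        N20 x:[22,23] y:[19,59/3] z:[18,19] -> miss, prune
  N14 x:[9,18] y:[70/3,97/3] z:[53/3,88/3] -> miss, prune

Visited [0, 8, 6, 15, 4, 24, 23, 17, 9, 1, 3, 22, 12, 20, 14]. Tests: 15 box, 1 leaf. Nearest: P2.

== RESULT ==
[0, 8, 6, 15, 4, 24, 23, 17, 9, 1, 3, 22, 12, 20, 14]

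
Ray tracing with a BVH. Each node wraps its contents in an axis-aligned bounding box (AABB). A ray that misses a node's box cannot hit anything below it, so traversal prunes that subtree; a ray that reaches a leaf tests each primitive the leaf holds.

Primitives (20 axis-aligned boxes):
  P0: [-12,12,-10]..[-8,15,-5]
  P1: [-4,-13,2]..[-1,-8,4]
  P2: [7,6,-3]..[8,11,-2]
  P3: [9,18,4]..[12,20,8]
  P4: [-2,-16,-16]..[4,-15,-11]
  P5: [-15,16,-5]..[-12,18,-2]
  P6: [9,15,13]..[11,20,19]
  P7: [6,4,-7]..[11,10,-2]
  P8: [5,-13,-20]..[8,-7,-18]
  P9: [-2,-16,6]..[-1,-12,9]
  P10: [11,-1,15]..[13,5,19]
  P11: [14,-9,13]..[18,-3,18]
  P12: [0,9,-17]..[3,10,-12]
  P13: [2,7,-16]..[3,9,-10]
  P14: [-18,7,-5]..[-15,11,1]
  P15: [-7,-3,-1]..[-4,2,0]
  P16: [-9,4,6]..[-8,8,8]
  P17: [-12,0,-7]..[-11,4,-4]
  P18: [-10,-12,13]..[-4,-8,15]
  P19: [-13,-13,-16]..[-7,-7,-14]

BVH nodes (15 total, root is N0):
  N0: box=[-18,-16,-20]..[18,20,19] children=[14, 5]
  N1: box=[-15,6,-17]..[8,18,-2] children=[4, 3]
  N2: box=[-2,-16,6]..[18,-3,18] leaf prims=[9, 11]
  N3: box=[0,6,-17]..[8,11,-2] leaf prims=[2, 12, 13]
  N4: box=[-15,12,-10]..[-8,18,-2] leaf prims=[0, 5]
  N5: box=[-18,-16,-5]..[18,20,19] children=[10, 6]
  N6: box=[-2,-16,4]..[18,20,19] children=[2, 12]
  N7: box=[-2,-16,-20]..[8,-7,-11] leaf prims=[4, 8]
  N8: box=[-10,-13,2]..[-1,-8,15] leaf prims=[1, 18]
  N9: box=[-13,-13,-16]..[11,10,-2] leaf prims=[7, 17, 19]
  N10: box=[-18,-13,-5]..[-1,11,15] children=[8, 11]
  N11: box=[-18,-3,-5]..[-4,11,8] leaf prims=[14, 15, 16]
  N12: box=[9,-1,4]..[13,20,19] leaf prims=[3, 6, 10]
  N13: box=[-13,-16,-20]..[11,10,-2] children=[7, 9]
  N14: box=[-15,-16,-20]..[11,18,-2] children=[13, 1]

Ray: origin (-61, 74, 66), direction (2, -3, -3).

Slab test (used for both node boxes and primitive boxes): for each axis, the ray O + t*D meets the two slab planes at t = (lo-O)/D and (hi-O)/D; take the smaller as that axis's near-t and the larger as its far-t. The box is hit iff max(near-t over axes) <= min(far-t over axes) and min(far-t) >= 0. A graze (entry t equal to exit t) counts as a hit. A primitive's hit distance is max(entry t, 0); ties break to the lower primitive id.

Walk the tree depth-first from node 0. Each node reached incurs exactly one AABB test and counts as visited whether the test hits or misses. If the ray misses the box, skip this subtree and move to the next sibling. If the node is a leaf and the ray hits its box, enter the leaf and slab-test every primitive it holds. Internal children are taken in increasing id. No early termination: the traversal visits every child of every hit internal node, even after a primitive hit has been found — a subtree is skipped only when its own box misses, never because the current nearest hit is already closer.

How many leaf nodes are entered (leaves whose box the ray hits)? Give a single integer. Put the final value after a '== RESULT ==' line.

Walk:
N0 x:[43/2,79/2] y:[18,30] z:[47/3,86/3] -> hit [43/2,86/3], descend [5, 14]
  N5 x:[43/2,79/2] y:[18,30] z:[47/3,71/3] -> hit [43/2,71/3], descend [6, 10]
    N6 x:[59/2,79/2] y:[18,30] z:[47/3,62/3] -> miss, prune
    N10 x:[43/2,30] y:[21,29] z:[17,71/3] -> hit [43/2,71/3], descend [8, 11]
      N8 x:[51/2,30] y:[82/3,29] z:[17,64/3] -> miss, prune
      N11 x:[43/2,57/2] y:[21,77/3] z:[58/3,71/3] -> hit [43/2,71/3] leaf, test {P14@t=65/3, P15(miss), P16(miss)}
  N14 x:[23,36] y:[56/3,30] z:[68/3,86/3] -> hit [23,86/3], descend [1, 13]
    N1 x:[23,69/2] y:[56/3,68/3] z:[68/3,83/3] -> miss, prune
    N13 x:[24,36] y:[64/3,30] z:[68/3,86/3] -> hit [24,86/3], descend [7, 9]
      N7 x:[59/2,69/2] y:[27,30] z:[77/3,86/3] -> miss, prune
      N9 x:[24,36] y:[64/3,29] z:[68/3,82/3] -> hit [24,82/3] leaf, test {P7(miss), P17(miss), P19@t=27}

11 AABB tests over nodes [0, 5, 6, 10, 8, 11, 14, 1, 13, 7, 9]; 2 leaves entered; closest P14.

== RESULT ==
2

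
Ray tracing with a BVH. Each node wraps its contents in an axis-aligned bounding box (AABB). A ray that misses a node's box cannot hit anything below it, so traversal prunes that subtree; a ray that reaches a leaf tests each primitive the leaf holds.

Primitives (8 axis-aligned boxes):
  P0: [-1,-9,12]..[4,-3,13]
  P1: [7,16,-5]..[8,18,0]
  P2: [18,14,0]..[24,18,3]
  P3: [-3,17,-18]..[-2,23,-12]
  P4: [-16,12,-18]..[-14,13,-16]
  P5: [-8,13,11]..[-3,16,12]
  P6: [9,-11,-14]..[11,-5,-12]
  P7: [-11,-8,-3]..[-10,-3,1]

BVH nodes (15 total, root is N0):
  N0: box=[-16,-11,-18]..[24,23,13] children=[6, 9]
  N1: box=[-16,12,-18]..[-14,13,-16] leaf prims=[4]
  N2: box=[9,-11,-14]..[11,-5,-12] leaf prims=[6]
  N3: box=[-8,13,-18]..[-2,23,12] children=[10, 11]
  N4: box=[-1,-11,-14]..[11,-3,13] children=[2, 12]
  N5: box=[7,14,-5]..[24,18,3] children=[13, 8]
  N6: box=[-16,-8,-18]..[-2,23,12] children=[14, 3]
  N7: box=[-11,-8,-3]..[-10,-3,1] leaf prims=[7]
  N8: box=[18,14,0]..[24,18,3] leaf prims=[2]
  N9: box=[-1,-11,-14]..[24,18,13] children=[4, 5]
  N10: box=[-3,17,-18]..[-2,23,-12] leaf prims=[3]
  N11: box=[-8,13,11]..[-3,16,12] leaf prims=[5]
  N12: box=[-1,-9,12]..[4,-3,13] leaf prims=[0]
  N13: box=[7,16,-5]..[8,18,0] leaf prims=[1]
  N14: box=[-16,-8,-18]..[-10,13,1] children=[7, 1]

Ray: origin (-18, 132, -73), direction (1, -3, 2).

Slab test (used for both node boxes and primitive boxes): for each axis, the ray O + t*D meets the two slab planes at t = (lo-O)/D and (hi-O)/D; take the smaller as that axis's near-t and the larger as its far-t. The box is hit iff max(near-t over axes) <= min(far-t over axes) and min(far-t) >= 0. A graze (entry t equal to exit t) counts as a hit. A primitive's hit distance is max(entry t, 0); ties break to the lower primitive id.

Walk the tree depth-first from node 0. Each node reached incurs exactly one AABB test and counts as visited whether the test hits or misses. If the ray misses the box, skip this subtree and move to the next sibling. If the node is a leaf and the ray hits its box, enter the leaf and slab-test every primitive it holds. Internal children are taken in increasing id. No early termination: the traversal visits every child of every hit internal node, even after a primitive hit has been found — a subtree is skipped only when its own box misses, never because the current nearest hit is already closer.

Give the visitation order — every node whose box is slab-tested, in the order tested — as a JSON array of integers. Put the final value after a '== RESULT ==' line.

Walk:
N0 x:[2,42] y:[109/3,143/3] z:[55/2,43] -> hit [109/3,42], descend [6, 9]
  N6 x:[2,16] y:[109/3,140/3] z:[55/2,85/2] -> miss, prune
  N9 x:[17,42] y:[38,143/3] z:[59/2,43] -> hit [38,42], descend [4, 5]
    N4 x:[17,29] y:[45,143/3] z:[59/2,43] -> miss, prune
    N5 x:[25,42] y:[38,118/3] z:[34,38] -> hit [38,38], descend [8, 13]
      N8 x:[36,42] y:[38,118/3] z:[73/2,38] -> hit [38,38] leaf, test {P2@t=38}
      N13 x:[25,26] y:[38,116/3] z:[34,73/2] -> miss, prune

Summary -> nodes [0, 6, 9, 4, 5, 8, 13]; box-tests=7; leaf-entries=1; first=P2

== RESULT ==
[0, 6, 9, 4, 5, 8, 13]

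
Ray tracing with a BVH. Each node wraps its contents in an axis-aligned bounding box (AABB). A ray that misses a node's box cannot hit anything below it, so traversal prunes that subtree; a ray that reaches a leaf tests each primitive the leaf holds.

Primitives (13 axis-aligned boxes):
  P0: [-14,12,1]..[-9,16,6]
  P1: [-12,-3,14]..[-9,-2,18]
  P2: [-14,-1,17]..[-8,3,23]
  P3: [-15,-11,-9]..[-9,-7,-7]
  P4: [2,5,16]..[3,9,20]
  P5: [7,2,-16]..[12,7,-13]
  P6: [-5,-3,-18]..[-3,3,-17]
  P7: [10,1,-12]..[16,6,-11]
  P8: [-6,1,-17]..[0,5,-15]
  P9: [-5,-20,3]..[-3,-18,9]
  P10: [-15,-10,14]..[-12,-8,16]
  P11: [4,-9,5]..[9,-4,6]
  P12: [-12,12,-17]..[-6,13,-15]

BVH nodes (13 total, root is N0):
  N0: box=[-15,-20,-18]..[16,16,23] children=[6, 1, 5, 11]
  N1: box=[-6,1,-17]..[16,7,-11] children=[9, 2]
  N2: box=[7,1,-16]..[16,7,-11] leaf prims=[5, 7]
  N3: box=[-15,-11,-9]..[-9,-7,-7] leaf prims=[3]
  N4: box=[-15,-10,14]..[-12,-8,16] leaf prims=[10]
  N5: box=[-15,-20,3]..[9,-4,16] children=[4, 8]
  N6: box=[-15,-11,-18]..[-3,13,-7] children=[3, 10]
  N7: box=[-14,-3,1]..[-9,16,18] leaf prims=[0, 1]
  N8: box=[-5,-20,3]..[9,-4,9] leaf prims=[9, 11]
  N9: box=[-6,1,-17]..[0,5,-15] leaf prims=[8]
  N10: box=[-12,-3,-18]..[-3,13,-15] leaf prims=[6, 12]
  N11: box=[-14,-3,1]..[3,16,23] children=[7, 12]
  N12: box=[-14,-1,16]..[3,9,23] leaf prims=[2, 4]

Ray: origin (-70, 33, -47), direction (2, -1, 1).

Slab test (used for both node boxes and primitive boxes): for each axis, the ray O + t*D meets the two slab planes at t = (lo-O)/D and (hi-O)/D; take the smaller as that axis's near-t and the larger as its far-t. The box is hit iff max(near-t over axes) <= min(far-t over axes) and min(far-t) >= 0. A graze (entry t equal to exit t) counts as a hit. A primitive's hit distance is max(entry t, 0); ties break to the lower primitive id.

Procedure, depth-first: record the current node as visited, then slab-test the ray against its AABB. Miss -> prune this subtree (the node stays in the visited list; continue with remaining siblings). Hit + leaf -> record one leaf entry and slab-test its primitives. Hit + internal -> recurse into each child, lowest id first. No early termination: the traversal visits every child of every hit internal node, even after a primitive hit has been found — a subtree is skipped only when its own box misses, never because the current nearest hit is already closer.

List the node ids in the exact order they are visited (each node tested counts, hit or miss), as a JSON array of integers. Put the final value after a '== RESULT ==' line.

Walk:
N0 x:[55/2,43] y:[17,53] z:[29,70] -> hit [29,43], descend [1, 5, 6, 11]
  N1 x:[32,43] y:[26,32] z:[30,36] -> hit [32,32], descend [2, 9]
    N2 x:[77/2,43] y:[26,32] z:[31,36] -> miss, prune
    N9 x:[32,35] y:[28,32] z:[30,32] -> hit [32,32] leaf, test {P8@t=32}
  N5 x:[55/2,79/2] y:[37,53] z:[50,63] -> miss, prune
  N6 x:[55/2,67/2] y:[20,44] z:[29,40] -> hit [29,67/2], descend [3, 10]
    N3 x:[55/2,61/2] y:[40,44] z:[38,40] -> miss, prune
    N10 x:[29,67/2] y:[20,36] z:[29,32] -> hit [29,32] leaf, test {P6(miss), P12(miss)}
  N11 x:[28,73/2] y:[17,36] z:[48,70] -> miss, prune

Visited [0, 1, 2, 9, 5, 6, 3, 10, 11]. Tests: 9 box, 2 leaf. Nearest: P8.

== RESULT ==
[0, 1, 2, 9, 5, 6, 3, 10, 11]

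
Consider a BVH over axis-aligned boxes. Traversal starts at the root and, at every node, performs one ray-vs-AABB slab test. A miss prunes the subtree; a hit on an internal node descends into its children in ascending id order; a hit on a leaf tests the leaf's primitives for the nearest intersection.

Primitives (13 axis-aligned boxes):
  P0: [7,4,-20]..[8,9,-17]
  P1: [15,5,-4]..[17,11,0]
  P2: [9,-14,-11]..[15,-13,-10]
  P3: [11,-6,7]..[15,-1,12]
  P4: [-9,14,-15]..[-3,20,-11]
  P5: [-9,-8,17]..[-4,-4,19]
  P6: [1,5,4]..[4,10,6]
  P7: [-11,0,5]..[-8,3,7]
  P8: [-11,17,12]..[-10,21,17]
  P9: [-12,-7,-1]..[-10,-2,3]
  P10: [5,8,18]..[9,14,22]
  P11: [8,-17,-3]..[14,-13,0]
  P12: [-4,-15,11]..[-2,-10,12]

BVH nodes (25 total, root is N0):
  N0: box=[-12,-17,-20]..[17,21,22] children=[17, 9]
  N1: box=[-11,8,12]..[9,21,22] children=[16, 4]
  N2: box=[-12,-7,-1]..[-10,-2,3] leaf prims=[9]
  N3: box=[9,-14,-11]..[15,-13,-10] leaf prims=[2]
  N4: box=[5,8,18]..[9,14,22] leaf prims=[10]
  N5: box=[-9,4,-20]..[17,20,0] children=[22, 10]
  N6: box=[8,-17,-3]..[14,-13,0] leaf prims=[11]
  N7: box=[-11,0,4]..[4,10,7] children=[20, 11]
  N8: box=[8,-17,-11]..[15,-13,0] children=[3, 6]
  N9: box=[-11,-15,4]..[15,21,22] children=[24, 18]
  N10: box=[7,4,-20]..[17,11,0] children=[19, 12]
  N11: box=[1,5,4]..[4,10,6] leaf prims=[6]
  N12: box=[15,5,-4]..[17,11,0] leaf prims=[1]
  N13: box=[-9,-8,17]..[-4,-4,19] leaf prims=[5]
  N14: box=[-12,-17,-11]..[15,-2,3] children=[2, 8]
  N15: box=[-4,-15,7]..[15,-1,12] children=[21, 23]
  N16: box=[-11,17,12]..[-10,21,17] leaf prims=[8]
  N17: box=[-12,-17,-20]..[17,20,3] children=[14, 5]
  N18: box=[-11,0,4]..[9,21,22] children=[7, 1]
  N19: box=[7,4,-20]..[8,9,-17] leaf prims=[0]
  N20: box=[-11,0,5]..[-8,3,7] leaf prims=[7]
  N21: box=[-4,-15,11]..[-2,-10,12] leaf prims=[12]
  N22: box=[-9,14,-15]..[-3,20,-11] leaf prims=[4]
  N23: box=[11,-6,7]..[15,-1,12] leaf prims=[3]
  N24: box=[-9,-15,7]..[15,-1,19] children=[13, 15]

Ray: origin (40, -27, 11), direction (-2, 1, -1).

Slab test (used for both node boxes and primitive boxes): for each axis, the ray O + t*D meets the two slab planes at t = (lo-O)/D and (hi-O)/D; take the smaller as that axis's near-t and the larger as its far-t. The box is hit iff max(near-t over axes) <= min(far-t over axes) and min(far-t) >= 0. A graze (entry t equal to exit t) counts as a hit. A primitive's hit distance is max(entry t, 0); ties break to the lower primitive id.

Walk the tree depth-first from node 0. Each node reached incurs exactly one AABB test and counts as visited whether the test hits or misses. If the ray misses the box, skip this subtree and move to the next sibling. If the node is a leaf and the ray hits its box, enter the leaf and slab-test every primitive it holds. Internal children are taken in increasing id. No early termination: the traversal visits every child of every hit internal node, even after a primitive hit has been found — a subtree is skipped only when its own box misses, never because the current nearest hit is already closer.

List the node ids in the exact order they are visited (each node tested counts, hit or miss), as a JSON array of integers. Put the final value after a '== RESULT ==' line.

Traverse from the root:
N0 x:[23/2,26] y:[10,48] z:[-11,31] -> hit [23/2,26], descend [9, 17]
  N9 x:[25/2,51/2] y:[12,48] z:[-11,7] -> miss, prune
  N17 x:[23/2,26] y:[10,47] z:[8,31] -> hit [23/2,26], descend [5, 14]
    N5 x:[23/2,49/2] y:[31,47] z:[11,31] -> miss, prune
    N14 x:[25/2,26] y:[10,25] z:[8,22] -> hit [25/2,22], descend [2, 8]
      N2 x:[25,26] y:[20,25] z:[8,12] -> miss, prune
      N8 x:[25/2,16] y:[10,14] z:[11,22] -> hit [25/2,14], descend [3, 6]
        N3 x:[25/2,31/2] y:[13,14] z:[21,22] -> miss, prune
        N6 x:[13,16] y:[10,14] z:[11,14] -> hit [13,14] leaf, test {P11@t=13}

Summary -> nodes [0, 9, 17, 5, 14, 2, 8, 3, 6]; box-tests=9; leaf-entries=1; first=P11

== RESULT ==
[0, 9, 17, 5, 14, 2, 8, 3, 6]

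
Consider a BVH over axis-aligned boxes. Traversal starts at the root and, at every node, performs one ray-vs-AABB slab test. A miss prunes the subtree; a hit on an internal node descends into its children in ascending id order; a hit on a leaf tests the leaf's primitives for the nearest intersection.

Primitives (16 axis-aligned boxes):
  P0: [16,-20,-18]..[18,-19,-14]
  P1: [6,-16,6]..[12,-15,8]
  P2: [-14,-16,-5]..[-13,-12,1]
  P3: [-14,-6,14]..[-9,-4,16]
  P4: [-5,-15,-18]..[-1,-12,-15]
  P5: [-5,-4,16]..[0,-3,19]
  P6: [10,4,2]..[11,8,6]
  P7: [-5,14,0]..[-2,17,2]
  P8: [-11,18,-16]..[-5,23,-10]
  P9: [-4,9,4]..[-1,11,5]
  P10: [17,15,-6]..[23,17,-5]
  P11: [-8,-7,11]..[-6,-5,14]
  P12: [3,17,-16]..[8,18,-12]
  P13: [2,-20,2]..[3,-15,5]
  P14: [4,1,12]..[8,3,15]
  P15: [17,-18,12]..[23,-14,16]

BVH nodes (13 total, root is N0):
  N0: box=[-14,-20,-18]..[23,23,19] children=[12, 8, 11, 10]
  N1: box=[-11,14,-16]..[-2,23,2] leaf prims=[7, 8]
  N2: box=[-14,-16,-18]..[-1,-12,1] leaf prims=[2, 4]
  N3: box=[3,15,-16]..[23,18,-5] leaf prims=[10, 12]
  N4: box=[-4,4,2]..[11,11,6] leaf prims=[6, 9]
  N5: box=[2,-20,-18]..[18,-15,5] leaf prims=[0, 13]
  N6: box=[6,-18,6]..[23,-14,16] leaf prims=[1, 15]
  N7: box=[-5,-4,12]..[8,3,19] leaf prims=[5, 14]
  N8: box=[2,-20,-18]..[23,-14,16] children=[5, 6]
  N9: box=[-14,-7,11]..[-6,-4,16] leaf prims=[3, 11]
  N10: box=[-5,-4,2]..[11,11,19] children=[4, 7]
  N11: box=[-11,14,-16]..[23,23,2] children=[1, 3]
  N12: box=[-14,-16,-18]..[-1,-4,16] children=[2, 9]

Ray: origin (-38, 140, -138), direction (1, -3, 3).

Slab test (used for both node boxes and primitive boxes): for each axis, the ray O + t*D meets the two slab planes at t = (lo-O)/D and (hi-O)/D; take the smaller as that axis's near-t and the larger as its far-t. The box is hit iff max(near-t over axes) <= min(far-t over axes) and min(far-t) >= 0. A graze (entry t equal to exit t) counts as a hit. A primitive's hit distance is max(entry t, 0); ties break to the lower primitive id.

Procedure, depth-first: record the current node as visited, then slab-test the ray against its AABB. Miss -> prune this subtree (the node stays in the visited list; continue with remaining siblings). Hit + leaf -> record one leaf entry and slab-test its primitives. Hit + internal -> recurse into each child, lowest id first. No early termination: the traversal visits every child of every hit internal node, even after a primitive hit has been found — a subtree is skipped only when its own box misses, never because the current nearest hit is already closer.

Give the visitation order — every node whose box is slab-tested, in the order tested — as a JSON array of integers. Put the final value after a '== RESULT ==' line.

Walk:
N0 x:[24,61] y:[39,160/3] z:[40,157/3] -> hit [40,157/3], descend [8, 10, 11, 12]
  N8 x:[40,61] y:[154/3,160/3] z:[40,154/3] -> hit [154/3,154/3], descend [5, 6]
    N5 x:[40,56] y:[155/3,160/3] z:[40,143/3] -> miss, prune
    N6 x:[44,61] y:[154/3,158/3] z:[48,154/3] -> hit [154/3,154/3] leaf, test {P1(miss), P15(miss)}
  N10 x:[33,49] y:[43,48] z:[140/3,157/3] -> hit [140/3,48], descend [4, 7]
    N4 x:[34,49] y:[43,136/3] z:[140/3,48] -> miss, prune
    N7 x:[33,46] y:[137/3,48] z:[50,157/3] -> miss, prune
  N11 x:[27,61] y:[39,42] z:[122/3,140/3] -> hit [122/3,42], descend [1, 3]
    N1 x:[27,36] y:[39,42] z:[122/3,140/3] -> miss, prune
    N3 x:[41,61] y:[122/3,125/3] z:[122/3,133/3] -> hit [41,125/3] leaf, test {P10(miss), P12@t=41}
  N12 x:[24,37] y:[48,52] z:[40,154/3] -> miss, prune

order=[0, 8, 5, 6, 10, 4, 7, 11, 1, 3, 12]  |boxes|=11  |leaves|=2  hit=P12

== RESULT ==
[0, 8, 5, 6, 10, 4, 7, 11, 1, 3, 12]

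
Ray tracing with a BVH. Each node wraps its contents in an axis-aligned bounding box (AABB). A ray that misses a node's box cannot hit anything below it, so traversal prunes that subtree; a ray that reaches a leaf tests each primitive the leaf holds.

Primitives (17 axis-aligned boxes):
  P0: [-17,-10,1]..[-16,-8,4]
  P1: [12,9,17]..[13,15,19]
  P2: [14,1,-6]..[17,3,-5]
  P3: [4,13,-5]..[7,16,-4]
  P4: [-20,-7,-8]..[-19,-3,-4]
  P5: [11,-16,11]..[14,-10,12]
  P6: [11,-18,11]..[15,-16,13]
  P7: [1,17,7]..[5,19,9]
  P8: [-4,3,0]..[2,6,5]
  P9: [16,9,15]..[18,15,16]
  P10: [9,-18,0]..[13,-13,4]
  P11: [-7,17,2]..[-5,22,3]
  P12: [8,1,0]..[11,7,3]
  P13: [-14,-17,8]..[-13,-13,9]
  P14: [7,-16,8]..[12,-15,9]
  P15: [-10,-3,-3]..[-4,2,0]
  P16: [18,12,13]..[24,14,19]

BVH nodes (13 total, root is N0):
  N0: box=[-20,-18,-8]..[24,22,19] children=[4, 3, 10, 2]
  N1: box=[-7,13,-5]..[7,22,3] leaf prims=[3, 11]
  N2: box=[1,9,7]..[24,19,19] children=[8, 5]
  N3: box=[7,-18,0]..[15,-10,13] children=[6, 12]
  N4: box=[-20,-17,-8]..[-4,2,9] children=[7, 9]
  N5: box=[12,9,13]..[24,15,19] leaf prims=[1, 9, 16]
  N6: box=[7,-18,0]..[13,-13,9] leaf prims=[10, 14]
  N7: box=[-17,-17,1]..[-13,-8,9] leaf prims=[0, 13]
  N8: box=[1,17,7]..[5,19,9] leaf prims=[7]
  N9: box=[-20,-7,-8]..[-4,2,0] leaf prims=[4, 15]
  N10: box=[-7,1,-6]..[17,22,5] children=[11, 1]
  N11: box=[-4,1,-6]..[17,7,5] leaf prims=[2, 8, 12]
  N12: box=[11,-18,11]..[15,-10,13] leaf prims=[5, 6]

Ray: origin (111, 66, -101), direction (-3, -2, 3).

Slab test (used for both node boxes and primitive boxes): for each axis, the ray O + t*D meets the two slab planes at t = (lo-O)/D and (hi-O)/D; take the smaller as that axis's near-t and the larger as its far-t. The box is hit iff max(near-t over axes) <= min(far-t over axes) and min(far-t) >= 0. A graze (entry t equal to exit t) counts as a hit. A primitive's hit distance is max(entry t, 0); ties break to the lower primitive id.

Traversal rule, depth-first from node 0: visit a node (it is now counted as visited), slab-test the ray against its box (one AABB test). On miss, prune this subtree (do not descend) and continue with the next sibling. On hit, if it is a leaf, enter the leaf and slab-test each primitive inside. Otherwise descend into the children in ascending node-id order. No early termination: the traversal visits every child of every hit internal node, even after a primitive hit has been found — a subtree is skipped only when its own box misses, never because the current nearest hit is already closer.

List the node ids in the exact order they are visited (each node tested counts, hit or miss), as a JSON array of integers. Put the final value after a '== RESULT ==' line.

Walk:
N0 x:[29,131/3] y:[22,42] z:[31,40] -> hit [31,40], descend [2, 3, 4, 10]
  N2 x:[29,110/3] y:[47/2,57/2] z:[36,40] -> miss, prune
  N3 x:[32,104/3] y:[38,42] z:[101/3,38] -> miss, prune
  N4 x:[115/3,131/3] y:[32,83/2] z:[31,110/3] -> miss, prune
  N10 x:[94/3,118/3] y:[22,65/2] z:[95/3,106/3] -> hit [95/3,65/2], descend [1, 11]
    N1 x:[104/3,118/3] y:[22,53/2] z:[32,104/3] -> miss, prune
    N11 x:[94/3,115/3] y:[59/2,65/2] z:[95/3,106/3] -> hit [95/3,65/2] leaf, test {P2@t=95/3, P8(miss), P12(miss)}

Summary -> nodes [0, 2, 3, 4, 10, 1, 11]; box-tests=7; leaf-entries=1; first=P2

== RESULT ==
[0, 2, 3, 4, 10, 1, 11]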